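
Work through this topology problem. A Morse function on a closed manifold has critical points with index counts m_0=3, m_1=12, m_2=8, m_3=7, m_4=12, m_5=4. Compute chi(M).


Morse theory: chi(M) = sum_k (-1)^k m_k where m_k = #(index-k critical points).
= (3) + (-12) + (8) + (-7) + (12) + (-4) = 0

0


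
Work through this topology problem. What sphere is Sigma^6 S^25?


Each suspension raises dimension by 1: Sigma S^n = S^{n+1}.
Sigma^6 S^25 = S^{25+6} = S^31

31


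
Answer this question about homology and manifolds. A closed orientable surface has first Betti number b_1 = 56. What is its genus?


For a closed orientable surface: b_1 = 2g.
56 = 2g
g = 56 / 2 = 28

28


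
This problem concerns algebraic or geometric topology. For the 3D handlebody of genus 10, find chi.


A genus-g handlebody deformation retracts to a wedge of g circles.
chi(vee_g S^1) = 1 - g.
chi(H_10) = 1 - 10 = -9

-9


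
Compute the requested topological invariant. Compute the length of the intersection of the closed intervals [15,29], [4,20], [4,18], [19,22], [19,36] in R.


Intersection = [max(a_i), min(b_i)] = [19, 18].
Since 19 > 18, the intersection is empty.
Length = 0

0


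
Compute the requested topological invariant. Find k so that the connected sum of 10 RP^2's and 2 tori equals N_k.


Since a >= 1, the sum is non-orientable; each T^2 can be replaced by RP^2 # RP^2 (since T^2#RP^2 = 3RP^2).
Total crosscaps k = 10 + 2*2 = 14.
Check via chi: chi = 10*1 + 2*0 - (10+2-1)*2 = -12 = 2 - k = -12. Consistent.

14


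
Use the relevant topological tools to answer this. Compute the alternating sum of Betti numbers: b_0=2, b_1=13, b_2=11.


chi = sum_k (-1)^k b_k.
= (2) + (-13) + (11)
= 0

0


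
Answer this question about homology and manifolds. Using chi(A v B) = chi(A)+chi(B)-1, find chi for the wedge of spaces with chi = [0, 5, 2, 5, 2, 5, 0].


chi(A v B) = chi(A) + chi(B) - 1 (one point identified).
For 7 spaces: chi = (sum chi_i) - (7 - 1).
sum = 19; chi = 19 - 6 = 13

13


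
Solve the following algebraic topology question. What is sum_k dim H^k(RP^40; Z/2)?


H^k(RP^40; Z/2) = Z/2 for each 0 <= k <= 40.
Total dimension = 40 + 1 = 41

41


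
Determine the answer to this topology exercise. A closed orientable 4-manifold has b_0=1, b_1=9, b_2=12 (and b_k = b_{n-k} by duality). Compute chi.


By Poincare duality b_k = b_{4-k}, so full Betti numbers: b_0=1, b_1=9, b_2=12, b_3=9, b_4=1.
chi = sum (-1)^k b_k = -4

-4


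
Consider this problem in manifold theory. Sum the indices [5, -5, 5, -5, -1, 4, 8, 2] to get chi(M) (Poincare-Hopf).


Poincare-Hopf: chi(M) = sum of indices of zeros.
chi = (5) + (-5) + (5) + (-5) + (-1) + (4) + (8) + (2) = 13

13


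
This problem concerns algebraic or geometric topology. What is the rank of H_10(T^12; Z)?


By the Kunneth formula, b_k(T^n) = C(n,k).
b_10(T^12) = C(12,10).
C(12,10) = 12!/(10!*2!) = 66

66


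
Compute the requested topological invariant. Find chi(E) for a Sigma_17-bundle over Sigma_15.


For a fiber bundle F -> E -> B (with CW structure): chi(E) = chi(B) * chi(F).
chi(Sigma_15) = -28, chi(Sigma_17) = -32.
chi(E) = (-28) * (-32) = 896

896


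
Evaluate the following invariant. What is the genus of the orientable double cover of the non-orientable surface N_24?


chi(N_24) = 2 - 24 = -22.
Double cover: chi(Sigma_g) = 2 * chi(N_24) = 2*(-22) = -44.
2 - 2g = -44, so g = (2 - (-44))/2 = 46/2 = 23

23


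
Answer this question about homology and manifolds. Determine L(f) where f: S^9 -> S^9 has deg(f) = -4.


On S^9: L(f) = tr(f_0*) + (-1)^9 tr(f_9*) = 1 + (-1)^9 * deg(f).
L(f) = 1 + (-1)^9 * -4 = 1 + 4 = 5

5


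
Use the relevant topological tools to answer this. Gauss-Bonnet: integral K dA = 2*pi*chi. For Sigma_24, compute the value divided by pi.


Gauss-Bonnet: integral K dA = 2*pi*chi(M).
chi(Sigma_24) = 2 - 2*24 = -46.
(integral K dA)/pi = 2*chi = 2*(-46) = -92

-92


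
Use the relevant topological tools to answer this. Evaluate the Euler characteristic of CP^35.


CP^35 has one cell in each even dimension 0, 2, ..., 2*35 (35+1 cells total).
All cells are even-dimensional, so chi = number of cells.
chi = 35 + 1 = 36

36


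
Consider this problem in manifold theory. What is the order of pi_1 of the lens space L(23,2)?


pi_1(L(p,q)) = Z/pZ for any q coprime to p.
|pi_1(L(23,2))| = 23

23


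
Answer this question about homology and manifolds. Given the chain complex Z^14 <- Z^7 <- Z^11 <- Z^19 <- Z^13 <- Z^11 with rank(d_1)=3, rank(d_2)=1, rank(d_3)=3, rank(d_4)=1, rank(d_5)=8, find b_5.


rank H_k = rank(ker d_k) - rank(im d_{k+1}).
rank(ker d_5) = rank(C_5) - rank(d_5) = 11 - 8 = 3.
rank(im d_{5+1}) = 0.
rank H_5 = 3 - 0 = 3

3


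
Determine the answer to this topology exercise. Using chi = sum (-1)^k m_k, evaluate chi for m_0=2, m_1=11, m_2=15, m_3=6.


Morse theory: chi(M) = sum_k (-1)^k m_k where m_k = #(index-k critical points).
= (2) + (-11) + (15) + (-6) = 0

0


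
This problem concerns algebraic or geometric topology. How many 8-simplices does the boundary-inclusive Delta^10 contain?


Delta^10 has 10+1 vertices. A 8-face is a choice of 8+1 vertices.
f_8 = C(10+1, 8+1) = C(11,9) = 55

55


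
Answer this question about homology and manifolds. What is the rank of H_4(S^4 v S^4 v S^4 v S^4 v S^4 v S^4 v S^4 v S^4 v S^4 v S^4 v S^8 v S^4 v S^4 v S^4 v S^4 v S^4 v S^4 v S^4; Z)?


For a wedge of spheres, H_k (k>0) is free on one generator per sphere of dimension k.
Spheres of dimension 4: count = 17.
b_4 = 17

17


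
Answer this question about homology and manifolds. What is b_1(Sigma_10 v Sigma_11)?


For a wedge: H_1(A v B) = H_1(A) + H_1(B).
b_1(Sigma_10) = 20, b_1(Sigma_11) = 22.
b_1 = 20 + 22 = 42

42


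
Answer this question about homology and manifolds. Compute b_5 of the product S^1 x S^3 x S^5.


Each S^d has Poincare polynomial 1 + t^d.
The product S^1 x S^3 x S^5 has Poincare polynomial prod(1+t^d_i).
Expanding: b_0=1, b_1=1, b_3=1, b_4=1, b_5=1, b_6=1, b_8=1, b_9=1.
b_5 = 1

1


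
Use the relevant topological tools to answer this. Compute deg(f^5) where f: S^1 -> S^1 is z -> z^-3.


deg(f) = -3. Degree is multiplicative: deg(f^5) = (deg f)^5.
deg(f^5) = (-3)^5 = -243

-243


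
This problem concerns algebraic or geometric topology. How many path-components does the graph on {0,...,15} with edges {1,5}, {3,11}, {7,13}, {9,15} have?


Run DFS/union-find over 16 vertices.
V = 16, E = 4.
Number of components = 12

12


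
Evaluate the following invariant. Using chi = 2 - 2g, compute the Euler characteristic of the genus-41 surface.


For a closed orientable surface of genus g: chi = 2 - 2g.
Here g = 41.
chi = 2 - 2*41 = 2 - 82 = -80

-80


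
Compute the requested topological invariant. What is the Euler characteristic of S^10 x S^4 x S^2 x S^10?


chi is multiplicative: chi(X x Y) = chi(X) chi(Y).
Each even-dim sphere has chi = 2. There are 4 factors.
chi = 2^4 = 16

16


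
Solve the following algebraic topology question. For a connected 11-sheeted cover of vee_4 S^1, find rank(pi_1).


Nielsen-Schreier: an index-n subgroup of F_r is free of rank 1 + n(r-1).
Equivalently: chi(cover) = n*chi(base); chi(vee_r S^1) = 1 - 4 = -3.
chi(E) = 11*(-3) = -33; rank = 1 - chi(E) = 1 - (-33) = 34.
rank = 1 + 11*(4-1) = 1 + 33 = 34

34


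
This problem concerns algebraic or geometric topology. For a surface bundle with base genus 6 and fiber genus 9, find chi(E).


For a fiber bundle F -> E -> B (with CW structure): chi(E) = chi(B) * chi(F).
chi(Sigma_6) = -10, chi(Sigma_9) = -16.
chi(E) = (-10) * (-16) = 160

160


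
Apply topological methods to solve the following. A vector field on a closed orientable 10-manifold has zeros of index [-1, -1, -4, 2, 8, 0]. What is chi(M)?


Poincare-Hopf: chi(M) = sum of indices of zeros.
chi = (-1) + (-1) + (-4) + (2) + (8) + (0) = 4

4


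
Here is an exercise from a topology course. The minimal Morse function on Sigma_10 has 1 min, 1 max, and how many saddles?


A perfect Morse function has m_k = b_k.
For Sigma_10: b_0=1, b_1=2g=20, b_2=1.
Saddles m_1 = 2g = 20

20


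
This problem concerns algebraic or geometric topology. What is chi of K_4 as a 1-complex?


K_4: V = 4, E = C(4,2) = 6.
chi = V - E = 4 - 6 = -2

-2


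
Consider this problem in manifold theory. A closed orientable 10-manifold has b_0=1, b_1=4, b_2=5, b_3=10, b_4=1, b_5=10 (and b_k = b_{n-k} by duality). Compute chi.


By Poincare duality b_k = b_{10-k}, so full Betti numbers: b_0=1, b_1=4, b_2=5, b_3=10, b_4=1, b_5=10, b_6=1, b_7=10, b_8=5, b_9=4, b_10=1.
chi = sum (-1)^k b_k = -24

-24


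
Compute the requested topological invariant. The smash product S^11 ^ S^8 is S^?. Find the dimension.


S^m ^ S^n = S^{m+n}.
k = 11 + 8 = 19

19


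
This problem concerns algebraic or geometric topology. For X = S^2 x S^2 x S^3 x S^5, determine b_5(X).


Each S^d has Poincare polynomial 1 + t^d.
The product S^2 x S^2 x S^3 x S^5 has Poincare polynomial prod(1+t^d_i).
Expanding: b_0=1, b_2=2, b_3=1, b_4=1, b_5=3, b_7=3, b_8=1, b_9=1, b_10=2, b_12=1.
b_5 = 3

3


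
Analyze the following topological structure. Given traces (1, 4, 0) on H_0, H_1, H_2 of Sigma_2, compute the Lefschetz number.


L(f) = tr(f_0*) - tr(f_1*) + tr(f_2*).
= 1 - (4) + (0)
= -3

-3


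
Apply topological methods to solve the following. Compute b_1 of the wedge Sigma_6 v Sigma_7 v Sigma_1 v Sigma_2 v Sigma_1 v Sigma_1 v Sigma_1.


For a wedge X v Y: reduced H_k(X v Y) = H_k(X) + H_k(Y).
Each Sigma_g contributes b_1 = 2g.
b_1 = 12 + 14 + 2 + 4 + 2 + 2 + 2 = 38

38


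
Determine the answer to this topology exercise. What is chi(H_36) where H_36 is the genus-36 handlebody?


A genus-g handlebody deformation retracts to a wedge of g circles.
chi(vee_g S^1) = 1 - g.
chi(H_36) = 1 - 36 = -35

-35


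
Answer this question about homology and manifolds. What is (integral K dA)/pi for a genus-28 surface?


Gauss-Bonnet: integral K dA = 2*pi*chi(M).
chi(Sigma_28) = 2 - 2*28 = -54.
(integral K dA)/pi = 2*chi = 2*(-54) = -108

-108


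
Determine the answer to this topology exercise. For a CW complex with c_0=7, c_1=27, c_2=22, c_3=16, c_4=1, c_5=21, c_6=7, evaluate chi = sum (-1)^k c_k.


chi = sum_k (-1)^k c_k.
= (-1)^0*7 + (-1)^1*27 + (-1)^2*22 + (-1)^3*16 + (-1)^4*1 + (-1)^5*21 + (-1)^6*7
= (7) + (-27) + (22) + (-16) + (1) + (-21) + (7)
= -27

-27


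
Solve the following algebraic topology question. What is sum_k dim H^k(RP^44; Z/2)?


H^k(RP^44; Z/2) = Z/2 for each 0 <= k <= 44.
Total dimension = 44 + 1 = 45

45


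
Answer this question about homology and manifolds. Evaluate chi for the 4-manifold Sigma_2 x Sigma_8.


chi(Sigma_2) = 2 - 2*2 = -2
chi(Sigma_8) = 2 - 2*8 = -14
chi(product) = (-2) * (-14) = 28

28


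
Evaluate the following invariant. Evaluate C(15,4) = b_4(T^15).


By the Kunneth formula, b_k(T^n) = C(n,k).
b_4(T^15) = C(15,4).
C(15,4) = 15!/(4!*11!) = 1365

1365


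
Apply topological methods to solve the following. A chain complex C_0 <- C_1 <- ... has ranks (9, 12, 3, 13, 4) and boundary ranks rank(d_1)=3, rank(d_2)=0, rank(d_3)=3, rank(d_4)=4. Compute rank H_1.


rank H_k = rank(ker d_k) - rank(im d_{k+1}).
rank(ker d_1) = rank(C_1) - rank(d_1) = 12 - 3 = 9.
rank(im d_{1+1}) = 0.
rank H_1 = 9 - 0 = 9

9


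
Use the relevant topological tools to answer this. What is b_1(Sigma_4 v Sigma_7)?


For a wedge: H_1(A v B) = H_1(A) + H_1(B).
b_1(Sigma_4) = 8, b_1(Sigma_7) = 14.
b_1 = 8 + 14 = 22

22


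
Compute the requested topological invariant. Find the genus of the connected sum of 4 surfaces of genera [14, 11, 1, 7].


Genus is additive under connected sum of orientable surfaces.
g = 14 + 11 + 1 + 7 = 33

33


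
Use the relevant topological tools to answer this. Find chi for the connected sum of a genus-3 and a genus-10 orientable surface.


chi(Sigma_3) = 2 - 2*3 = -4
chi(Sigma_10) = 2 - 2*10 = -18
For surfaces: chi(A#B) = chi(A) + chi(B) - 2.
chi = -4 + -18 - 2 = -24

-24


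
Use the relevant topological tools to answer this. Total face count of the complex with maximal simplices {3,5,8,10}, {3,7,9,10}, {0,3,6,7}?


Each maximal simplex on m vertices has 2^m - 1 nonempty faces.
Take the union (dedupe shared faces).
Total distinct faces = 39

39


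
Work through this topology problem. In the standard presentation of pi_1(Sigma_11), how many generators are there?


Standard presentation: pi_1(Sigma_g) = <a_1,b_1,...,a_g,b_g | [a_1,b_1]...[a_g,b_g] = 1>.
Number of generators = 2g = 2*11 = 22

22


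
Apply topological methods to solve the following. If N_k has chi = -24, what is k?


chi = 2 - k for closed non-orientable surfaces with k crosscaps.
-24 = 2 - k
k = 2 - (-24) = 26

26


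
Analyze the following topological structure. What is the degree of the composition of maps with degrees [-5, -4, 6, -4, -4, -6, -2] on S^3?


Degree is multiplicative: deg(composition) = product of degrees.
= (-5) * (-4) * (6) * (-4) * (-4) * (-6) * (-2) = 23040

23040


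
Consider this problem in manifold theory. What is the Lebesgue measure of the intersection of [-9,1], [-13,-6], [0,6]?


Intersection = [max(a_i), min(b_i)] = [0, -6].
Since 0 > -6, the intersection is empty.
Length = 0

0


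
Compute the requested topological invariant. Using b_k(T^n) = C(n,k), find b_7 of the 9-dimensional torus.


By the Kunneth formula, b_k(T^n) = C(n,k).
b_7(T^9) = C(9,7).
C(9,7) = 9!/(7!*2!) = 36

36


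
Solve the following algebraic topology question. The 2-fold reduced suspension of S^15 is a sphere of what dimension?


Each suspension raises dimension by 1: Sigma S^n = S^{n+1}.
Sigma^2 S^15 = S^{15+2} = S^17

17


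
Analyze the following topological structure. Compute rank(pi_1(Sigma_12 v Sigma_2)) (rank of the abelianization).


For a wedge: H_1(A v B) = H_1(A) + H_1(B).
b_1(Sigma_12) = 24, b_1(Sigma_2) = 4.
b_1 = 24 + 4 = 28

28


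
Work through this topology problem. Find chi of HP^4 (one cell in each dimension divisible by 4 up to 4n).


HP^4 has one cell in each dimension 0, 4, ..., 4*4 (4+1 cells, all even-dim).
chi = 4 + 1 = 5

5


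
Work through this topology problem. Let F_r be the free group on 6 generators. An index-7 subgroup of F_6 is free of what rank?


Nielsen-Schreier: an index-n subgroup of F_r is free of rank 1 + n(r-1).
Equivalently: chi(cover) = n*chi(base); chi(vee_r S^1) = 1 - 6 = -5.
chi(E) = 7*(-5) = -35; rank = 1 - chi(E) = 1 - (-35) = 36.
rank = 1 + 7*(6-1) = 1 + 35 = 36

36


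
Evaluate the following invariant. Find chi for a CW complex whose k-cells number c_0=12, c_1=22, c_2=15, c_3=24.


chi = sum_k (-1)^k c_k.
= (-1)^0*12 + (-1)^1*22 + (-1)^2*15 + (-1)^3*24
= (12) + (-22) + (15) + (-24)
= -19

-19


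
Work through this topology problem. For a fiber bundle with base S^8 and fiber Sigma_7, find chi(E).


chi(S^8) = 2 (n even), chi(Sigma_7) = 2 - 2*7 = -12.
chi(E) = 2 * (-12) = -24

-24


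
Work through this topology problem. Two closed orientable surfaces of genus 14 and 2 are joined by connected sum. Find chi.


chi(Sigma_14) = 2 - 2*14 = -26
chi(Sigma_2) = 2 - 2*2 = -2
For surfaces: chi(A#B) = chi(A) + chi(B) - 2.
chi = -26 + -2 - 2 = -30

-30


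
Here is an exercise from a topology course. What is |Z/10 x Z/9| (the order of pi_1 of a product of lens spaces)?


pi_1(X x Y) = pi_1(X) x pi_1(Y).
pi_1(L(10,1)) = Z/10, pi_1(L(9,1)) = Z/9.
|Z/10 x Z/9| = 10 * 9 = 90

90


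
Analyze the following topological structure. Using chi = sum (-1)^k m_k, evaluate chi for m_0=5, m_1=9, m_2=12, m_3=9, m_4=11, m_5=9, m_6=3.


Morse theory: chi(M) = sum_k (-1)^k m_k where m_k = #(index-k critical points).
= (5) + (-9) + (12) + (-9) + (11) + (-9) + (3) = 4

4


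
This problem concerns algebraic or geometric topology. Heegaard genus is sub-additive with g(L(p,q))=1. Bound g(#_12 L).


Heegaard genus satisfies g(A#B) <= g(A) + g(B).
Each lens space has g = 1.
Upper bound: 12 * 1 = 12

12


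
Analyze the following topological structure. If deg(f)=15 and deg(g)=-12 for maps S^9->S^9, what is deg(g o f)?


Degree is multiplicative under composition: deg(g o f) = deg(g) * deg(f).
= -12 * 15 = -180

-180


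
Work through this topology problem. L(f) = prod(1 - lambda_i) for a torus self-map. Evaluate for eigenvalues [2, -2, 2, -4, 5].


For a torus self-map: L(f) = det(I - A) where A acts on H_1.
L(f) = (1-2) * (1--2) * (1-2) * (1--4) * (1-5) = -1 * 3 * -1 * 5 * -4 = -60

-60


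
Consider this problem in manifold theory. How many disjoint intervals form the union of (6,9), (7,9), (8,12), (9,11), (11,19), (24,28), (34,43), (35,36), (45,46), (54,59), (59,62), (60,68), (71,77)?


Sort and merge overlapping open intervals.
Merged: (6,19), (24,28), (34,43), (45,46), (54,59), (59,68), (71,77).
Number of components = 7

7


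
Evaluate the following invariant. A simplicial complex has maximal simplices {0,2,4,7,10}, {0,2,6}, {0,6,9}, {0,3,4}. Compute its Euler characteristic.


Enumerate all faces; f-vector: f_0=8, f_1=16, f_2=13, f_3=5, f_4=1.
chi = sum (-1)^k f_k = 1

1


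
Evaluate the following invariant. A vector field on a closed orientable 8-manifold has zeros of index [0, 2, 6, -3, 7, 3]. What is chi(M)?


Poincare-Hopf: chi(M) = sum of indices of zeros.
chi = (0) + (2) + (6) + (-3) + (7) + (3) = 15

15


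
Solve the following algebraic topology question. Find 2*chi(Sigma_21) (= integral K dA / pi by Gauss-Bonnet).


Gauss-Bonnet: integral K dA = 2*pi*chi(M).
chi(Sigma_21) = 2 - 2*21 = -40.
(integral K dA)/pi = 2*chi = 2*(-40) = -80

-80


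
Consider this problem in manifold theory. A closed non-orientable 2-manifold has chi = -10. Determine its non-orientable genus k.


chi = 2 - k for closed non-orientable surfaces with k crosscaps.
-10 = 2 - k
k = 2 - (-10) = 12

12


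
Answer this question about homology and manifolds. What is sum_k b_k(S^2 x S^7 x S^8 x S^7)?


Total Betti number is multiplicative under products.
Each S^d (d>=1) has total Betti number 2.
There are 4 sphere factors.
Total = 2^4 = 16

16


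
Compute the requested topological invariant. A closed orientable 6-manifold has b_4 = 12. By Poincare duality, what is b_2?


Poincare duality for closed orientable n-manifolds: b_k = b_{n-k}.
Here n = 6, so b_2 = b_4 = 12

12


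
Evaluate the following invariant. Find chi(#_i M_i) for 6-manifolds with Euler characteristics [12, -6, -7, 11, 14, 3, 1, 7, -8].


For n-manifolds: chi(A#B) = chi(A) + chi(B) - chi(S^6).
chi(S^6) = 1 + (-1)^6 = 2.
chi(#) = (sum chi_i) - (9-1)*chi(S^6) = 27 - 8*2 = 11

11


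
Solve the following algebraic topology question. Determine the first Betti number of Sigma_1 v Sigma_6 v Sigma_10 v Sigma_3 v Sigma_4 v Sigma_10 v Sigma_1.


For a wedge X v Y: reduced H_k(X v Y) = H_k(X) + H_k(Y).
Each Sigma_g contributes b_1 = 2g.
b_1 = 2 + 12 + 20 + 6 + 8 + 20 + 2 = 70

70


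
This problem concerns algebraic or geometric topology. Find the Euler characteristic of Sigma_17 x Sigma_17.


chi(Sigma_17) = 2 - 2*17 = -32
chi(Sigma_17) = 2 - 2*17 = -32
chi(product) = (-32) * (-32) = 1024

1024


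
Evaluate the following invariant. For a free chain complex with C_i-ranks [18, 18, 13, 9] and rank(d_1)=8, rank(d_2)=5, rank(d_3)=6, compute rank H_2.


rank H_k = rank(ker d_k) - rank(im d_{k+1}).
rank(ker d_2) = rank(C_2) - rank(d_2) = 13 - 5 = 8.
rank(im d_{2+1}) = 6.
rank H_2 = 8 - 6 = 2

2


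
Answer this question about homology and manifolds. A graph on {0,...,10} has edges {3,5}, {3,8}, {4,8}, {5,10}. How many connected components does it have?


Run DFS/union-find over 11 vertices.
V = 11, E = 4.
Number of components = 7

7


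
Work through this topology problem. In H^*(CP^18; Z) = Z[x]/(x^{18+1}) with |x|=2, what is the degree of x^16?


|x| = 2 in H^*(CP^n).
|x^16| = 16 * |x| = 16 * 2 = 32

32


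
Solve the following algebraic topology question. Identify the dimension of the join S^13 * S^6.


Join of spheres: S^m * S^n = S^{m+n+1}.
dim = 13 + 6 + 1 = 20

20


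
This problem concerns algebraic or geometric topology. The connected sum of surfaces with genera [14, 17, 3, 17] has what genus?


Genus is additive under connected sum of orientable surfaces.
g = 14 + 17 + 3 + 17 = 51

51


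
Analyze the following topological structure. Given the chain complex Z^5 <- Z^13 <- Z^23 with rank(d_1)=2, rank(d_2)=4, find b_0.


rank H_k = rank(ker d_k) - rank(im d_{k+1}).
rank(ker d_0) = rank(C_0) - rank(d_0) = 5 - 0 = 5.
rank(im d_{0+1}) = 2.
rank H_0 = 5 - 2 = 3

3


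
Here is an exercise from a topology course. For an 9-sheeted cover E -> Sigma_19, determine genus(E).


For an n-sheeted cover: chi(E) = n * chi(B).
chi(Sigma_19) = 2 - 2*19 = -36.
chi(E) = 9 * (-36) = -324.
genus(E) = (2 - chi(E))/2 = (2 - (-324))/2 = 326/2 = 163

163


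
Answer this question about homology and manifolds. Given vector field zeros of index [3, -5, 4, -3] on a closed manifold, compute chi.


Poincare-Hopf: chi(M) = sum of indices of zeros.
chi = (3) + (-5) + (4) + (-3) = -1

-1


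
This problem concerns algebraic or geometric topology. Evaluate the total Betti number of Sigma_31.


For Sigma_31: b_0 = 1, b_1 = 2g = 62, b_2 = 1.
Total = 1 + 62 + 1 = 64

64


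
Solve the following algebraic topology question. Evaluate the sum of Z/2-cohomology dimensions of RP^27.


H^k(RP^27; Z/2) = Z/2 for each 0 <= k <= 27.
Total dimension = 27 + 1 = 28

28


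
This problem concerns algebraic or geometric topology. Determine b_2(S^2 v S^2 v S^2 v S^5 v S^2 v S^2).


For a wedge of spheres, H_k (k>0) is free on one generator per sphere of dimension k.
Spheres of dimension 2: count = 5.
b_2 = 5

5


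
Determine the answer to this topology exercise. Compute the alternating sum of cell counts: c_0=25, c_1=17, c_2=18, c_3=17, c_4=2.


chi = sum_k (-1)^k c_k.
= (-1)^0*25 + (-1)^1*17 + (-1)^2*18 + (-1)^3*17 + (-1)^4*2
= (25) + (-17) + (18) + (-17) + (2)
= 11

11


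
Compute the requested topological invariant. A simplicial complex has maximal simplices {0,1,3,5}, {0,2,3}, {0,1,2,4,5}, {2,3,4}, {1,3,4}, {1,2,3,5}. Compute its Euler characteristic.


Enumerate all faces; f-vector: f_0=6, f_1=15, f_2=18, f_3=7, f_4=1.
chi = sum (-1)^k f_k = 3

3


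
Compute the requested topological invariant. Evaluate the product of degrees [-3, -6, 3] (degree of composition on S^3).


Degree is multiplicative: deg(composition) = product of degrees.
= (-3) * (-6) * (3) = 54

54


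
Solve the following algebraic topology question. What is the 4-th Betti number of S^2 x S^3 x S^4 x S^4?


Each S^d has Poincare polynomial 1 + t^d.
The product S^2 x S^3 x S^4 x S^4 has Poincare polynomial prod(1+t^d_i).
Expanding: b_0=1, b_2=1, b_3=1, b_4=2, b_5=1, b_6=2, b_7=2, b_8=1, b_9=2, b_10=1, b_11=1, b_13=1.
b_4 = 2

2


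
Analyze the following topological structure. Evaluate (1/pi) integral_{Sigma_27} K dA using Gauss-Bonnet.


Gauss-Bonnet: integral K dA = 2*pi*chi(M).
chi(Sigma_27) = 2 - 2*27 = -52.
(integral K dA)/pi = 2*chi = 2*(-52) = -104

-104


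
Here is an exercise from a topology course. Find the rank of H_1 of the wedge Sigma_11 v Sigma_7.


For a wedge: H_1(A v B) = H_1(A) + H_1(B).
b_1(Sigma_11) = 22, b_1(Sigma_7) = 14.
b_1 = 22 + 14 = 36

36


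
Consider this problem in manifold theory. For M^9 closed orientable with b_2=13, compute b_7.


Poincare duality for closed orientable n-manifolds: b_k = b_{n-k}.
Here n = 9, so b_7 = b_2 = 13

13


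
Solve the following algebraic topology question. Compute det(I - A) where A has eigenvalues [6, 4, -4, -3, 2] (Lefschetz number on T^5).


For a torus self-map: L(f) = det(I - A) where A acts on H_1.
L(f) = (1-6) * (1-4) * (1--4) * (1--3) * (1-2) = -5 * -3 * 5 * 4 * -1 = -300

-300


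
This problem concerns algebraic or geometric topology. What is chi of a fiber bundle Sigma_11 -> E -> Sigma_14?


For a fiber bundle F -> E -> B (with CW structure): chi(E) = chi(B) * chi(F).
chi(Sigma_14) = -26, chi(Sigma_11) = -20.
chi(E) = (-26) * (-20) = 520

520


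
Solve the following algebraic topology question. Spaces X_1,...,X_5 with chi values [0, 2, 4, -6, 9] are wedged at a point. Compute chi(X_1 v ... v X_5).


chi(A v B) = chi(A) + chi(B) - 1 (one point identified).
For 5 spaces: chi = (sum chi_i) - (5 - 1).
sum = 9; chi = 9 - 4 = 5

5


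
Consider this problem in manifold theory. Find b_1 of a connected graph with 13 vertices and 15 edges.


For a connected graph: rank(pi_1) = b_1 = E - V + 1 = 1 - chi.
chi = V - E = 13 - 15 = -2.
rank = 1 - (-2) = 15 - 13 + 1 = 3

3


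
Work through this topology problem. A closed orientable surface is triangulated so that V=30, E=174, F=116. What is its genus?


chi = V - E + F = 30 - 174 + 116 = -28
For orientable closed surface: chi = 2 - 2g, so g = (2 - chi)/2.
g = (2 - (-28)) / 2 = 30 / 2 = 15

15


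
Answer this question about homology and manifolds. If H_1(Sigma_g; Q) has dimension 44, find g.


For a closed orientable surface: b_1 = 2g.
44 = 2g
g = 44 / 2 = 22

22


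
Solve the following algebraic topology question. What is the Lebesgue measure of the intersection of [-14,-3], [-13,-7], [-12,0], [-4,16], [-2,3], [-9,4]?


Intersection = [max(a_i), min(b_i)] = [-2, -7].
Since -2 > -7, the intersection is empty.
Length = 0

0


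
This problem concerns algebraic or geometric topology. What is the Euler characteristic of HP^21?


HP^21 has one cell in each dimension 0, 4, ..., 4*21 (21+1 cells, all even-dim).
chi = 21 + 1 = 22

22


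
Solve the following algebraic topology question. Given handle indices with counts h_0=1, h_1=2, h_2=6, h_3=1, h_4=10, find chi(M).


Handles of index k contribute (-1)^k to chi (same as CW cells).
chi = (1) + (-2) + (6) + (-1) + (10) = 14

14


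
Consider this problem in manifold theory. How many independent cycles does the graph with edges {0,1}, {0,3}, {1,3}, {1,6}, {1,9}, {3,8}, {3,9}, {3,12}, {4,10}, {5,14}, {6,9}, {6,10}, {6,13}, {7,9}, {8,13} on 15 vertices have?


b_1 = E - V + (number of components).
E = 15, V = 15, components = 4.
b_1 = 15 - 15 + 4 = 4

4


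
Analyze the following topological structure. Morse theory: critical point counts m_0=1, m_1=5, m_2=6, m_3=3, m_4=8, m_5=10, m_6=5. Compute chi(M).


Morse theory: chi(M) = sum_k (-1)^k m_k where m_k = #(index-k critical points).
= (1) + (-5) + (6) + (-3) + (8) + (-10) + (5) = 2

2


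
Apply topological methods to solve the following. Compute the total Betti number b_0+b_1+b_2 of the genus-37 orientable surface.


For Sigma_37: b_0 = 1, b_1 = 2g = 74, b_2 = 1.
Total = 1 + 74 + 1 = 76

76


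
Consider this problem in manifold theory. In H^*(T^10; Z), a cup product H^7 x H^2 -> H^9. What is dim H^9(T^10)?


Cup product: H^p x H^q -> H^{p+q}; here p+q = 7+2 = 9.
rank H^k(T^n) = C(n,k).
C(10,9) = 10

10


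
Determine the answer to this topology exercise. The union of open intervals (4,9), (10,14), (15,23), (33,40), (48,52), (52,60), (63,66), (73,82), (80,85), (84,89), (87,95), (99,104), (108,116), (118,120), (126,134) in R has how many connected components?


Sort and merge overlapping open intervals.
Merged: (4,9), (10,14), (15,23), (33,40), (48,52), (52,60), (63,66), (73,95), (99,104), (108,116), (118,120), (126,134).
Number of components = 12

12


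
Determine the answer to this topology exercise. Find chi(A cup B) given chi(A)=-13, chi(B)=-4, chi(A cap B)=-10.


chi(A cup B) = chi(A) + chi(B) - chi(A cap B)
= -13 + (-4) - (-10)
= -7

-7


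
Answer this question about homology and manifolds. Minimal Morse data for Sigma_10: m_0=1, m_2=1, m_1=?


A perfect Morse function has m_k = b_k.
For Sigma_10: b_0=1, b_1=2g=20, b_2=1.
Saddles m_1 = 2g = 20

20


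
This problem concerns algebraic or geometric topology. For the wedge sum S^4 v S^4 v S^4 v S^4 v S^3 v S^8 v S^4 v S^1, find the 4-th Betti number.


For a wedge of spheres, H_k (k>0) is free on one generator per sphere of dimension k.
Spheres of dimension 4: count = 5.
b_4 = 5

5


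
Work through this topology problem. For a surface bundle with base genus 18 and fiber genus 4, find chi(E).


For a fiber bundle F -> E -> B (with CW structure): chi(E) = chi(B) * chi(F).
chi(Sigma_18) = -34, chi(Sigma_4) = -6.
chi(E) = (-34) * (-6) = 204

204


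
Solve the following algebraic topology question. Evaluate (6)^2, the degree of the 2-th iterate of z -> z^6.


deg(f) = 6. Degree is multiplicative: deg(f^2) = (deg f)^2.
deg(f^2) = (6)^2 = 36

36


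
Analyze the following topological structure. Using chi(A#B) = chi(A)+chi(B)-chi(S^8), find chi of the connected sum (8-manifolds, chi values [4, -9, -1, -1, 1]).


For n-manifolds: chi(A#B) = chi(A) + chi(B) - chi(S^8).
chi(S^8) = 1 + (-1)^8 = 2.
chi(#) = (sum chi_i) - (5-1)*chi(S^8) = -6 - 4*2 = -14

-14


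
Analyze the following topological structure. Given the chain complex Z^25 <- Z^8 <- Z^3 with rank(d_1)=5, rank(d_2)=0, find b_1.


rank H_k = rank(ker d_k) - rank(im d_{k+1}).
rank(ker d_1) = rank(C_1) - rank(d_1) = 8 - 5 = 3.
rank(im d_{1+1}) = 0.
rank H_1 = 3 - 0 = 3

3


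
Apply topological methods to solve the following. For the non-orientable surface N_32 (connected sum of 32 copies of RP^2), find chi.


For a non-orientable closed surface with k crosscaps: chi = 2 - k.
Here k = 32.
chi = 2 - 32 = -30

-30


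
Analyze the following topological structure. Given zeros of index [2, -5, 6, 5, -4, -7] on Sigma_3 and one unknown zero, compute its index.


Poincare-Hopf: sum of indices = chi(M).
chi(Sigma_3) = 2 - 2*3 = -4.
Sum of known indices = -3.
x = chi - (sum known) = -4 - (-3) = -1

-1


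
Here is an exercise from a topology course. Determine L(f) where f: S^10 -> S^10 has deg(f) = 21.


On S^10: L(f) = tr(f_0*) + (-1)^10 tr(f_10*) = 1 + (-1)^10 * deg(f).
L(f) = 1 + (-1)^10 * 21 = 1 + 21 = 22

22


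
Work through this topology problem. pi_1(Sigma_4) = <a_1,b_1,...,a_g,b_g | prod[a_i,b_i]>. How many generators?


Standard presentation: pi_1(Sigma_g) = <a_1,b_1,...,a_g,b_g | [a_1,b_1]...[a_g,b_g] = 1>.
Number of generators = 2g = 2*4 = 8

8


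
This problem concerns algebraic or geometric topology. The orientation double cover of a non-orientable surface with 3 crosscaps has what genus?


chi(N_3) = 2 - 3 = -1.
Double cover: chi(Sigma_g) = 2 * chi(N_3) = 2*(-1) = -2.
2 - 2g = -2, so g = (2 - (-2))/2 = 4/2 = 2

2


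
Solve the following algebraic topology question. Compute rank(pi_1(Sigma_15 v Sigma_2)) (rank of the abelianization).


For a wedge: H_1(A v B) = H_1(A) + H_1(B).
b_1(Sigma_15) = 30, b_1(Sigma_2) = 4.
b_1 = 30 + 4 = 34

34


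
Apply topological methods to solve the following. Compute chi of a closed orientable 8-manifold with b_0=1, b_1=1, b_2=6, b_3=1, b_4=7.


By Poincare duality b_k = b_{8-k}, so full Betti numbers: b_0=1, b_1=1, b_2=6, b_3=1, b_4=7, b_5=1, b_6=6, b_7=1, b_8=1.
chi = sum (-1)^k b_k = 17

17


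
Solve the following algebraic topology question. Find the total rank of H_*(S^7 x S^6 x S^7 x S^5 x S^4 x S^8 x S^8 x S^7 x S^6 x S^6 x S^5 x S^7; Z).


Total Betti number is multiplicative under products.
Each S^d (d>=1) has total Betti number 2.
There are 12 sphere factors.
Total = 2^12 = 4096

4096


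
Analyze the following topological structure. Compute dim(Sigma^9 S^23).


Each suspension raises dimension by 1: Sigma S^n = S^{n+1}.
Sigma^9 S^23 = S^{23+9} = S^32

32


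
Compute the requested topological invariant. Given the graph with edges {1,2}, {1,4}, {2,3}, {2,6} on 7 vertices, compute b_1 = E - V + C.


b_1 = E - V + (number of components).
E = 4, V = 7, components = 3.
b_1 = 4 - 7 + 3 = 0

0


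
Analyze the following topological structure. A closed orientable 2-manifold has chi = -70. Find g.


chi = 2 - 2g for closed orientable surfaces.
-70 = 2 - 2g
2g = 2 - (-70) = 72
g = 36

36


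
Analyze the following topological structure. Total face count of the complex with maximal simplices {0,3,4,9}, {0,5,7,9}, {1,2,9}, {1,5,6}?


Each maximal simplex on m vertices has 2^m - 1 nonempty faces.
Take the union (dedupe shared faces).
Total distinct faces = 38

38


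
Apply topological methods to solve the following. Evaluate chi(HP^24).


HP^24 has one cell in each dimension 0, 4, ..., 4*24 (24+1 cells, all even-dim).
chi = 24 + 1 = 25

25


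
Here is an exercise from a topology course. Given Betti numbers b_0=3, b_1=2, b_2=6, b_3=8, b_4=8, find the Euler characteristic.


chi = sum_k (-1)^k b_k.
= (3) + (-2) + (6) + (-8) + (8)
= 7

7


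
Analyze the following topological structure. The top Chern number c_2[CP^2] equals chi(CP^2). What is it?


For any closed oriented manifold, <e(TM),[M]> = chi(M).
chi(CP^2) = 2+1 = 3

3


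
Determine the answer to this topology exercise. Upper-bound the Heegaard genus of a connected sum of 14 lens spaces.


Heegaard genus satisfies g(A#B) <= g(A) + g(B).
Each lens space has g = 1.
Upper bound: 14 * 1 = 14

14


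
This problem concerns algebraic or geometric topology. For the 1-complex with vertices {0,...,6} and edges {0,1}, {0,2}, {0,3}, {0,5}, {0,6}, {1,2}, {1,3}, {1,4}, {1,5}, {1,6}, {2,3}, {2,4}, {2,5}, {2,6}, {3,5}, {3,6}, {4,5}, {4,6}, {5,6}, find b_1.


b_1 = E - V + (number of components).
E = 19, V = 7, components = 1.
b_1 = 19 - 7 + 1 = 13

13


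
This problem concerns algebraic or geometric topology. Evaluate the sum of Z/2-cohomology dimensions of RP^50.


H^k(RP^50; Z/2) = Z/2 for each 0 <= k <= 50.
Total dimension = 50 + 1 = 51

51


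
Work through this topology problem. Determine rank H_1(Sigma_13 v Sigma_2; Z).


For a wedge: H_1(A v B) = H_1(A) + H_1(B).
b_1(Sigma_13) = 26, b_1(Sigma_2) = 4.
b_1 = 26 + 4 = 30

30


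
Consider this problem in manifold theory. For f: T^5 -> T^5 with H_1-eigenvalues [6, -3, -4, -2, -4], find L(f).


For a torus self-map: L(f) = det(I - A) where A acts on H_1.
L(f) = (1-6) * (1--3) * (1--4) * (1--2) * (1--4) = -5 * 4 * 5 * 3 * 5 = -1500

-1500


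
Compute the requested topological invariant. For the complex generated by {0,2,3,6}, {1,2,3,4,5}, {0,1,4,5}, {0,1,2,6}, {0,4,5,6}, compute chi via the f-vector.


Enumerate all faces; f-vector: f_0=7, f_1=21, f_2=23, f_3=9, f_4=1.
chi = sum (-1)^k f_k = 1

1


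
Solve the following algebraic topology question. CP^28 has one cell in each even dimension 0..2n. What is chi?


CP^28 has one cell in each even dimension 0, 2, ..., 2*28 (28+1 cells total).
All cells are even-dimensional, so chi = number of cells.
chi = 28 + 1 = 29

29


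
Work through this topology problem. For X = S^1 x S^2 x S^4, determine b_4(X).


Each S^d has Poincare polynomial 1 + t^d.
The product S^1 x S^2 x S^4 has Poincare polynomial prod(1+t^d_i).
Expanding: b_0=1, b_1=1, b_2=1, b_3=1, b_4=1, b_5=1, b_6=1, b_7=1.
b_4 = 1

1


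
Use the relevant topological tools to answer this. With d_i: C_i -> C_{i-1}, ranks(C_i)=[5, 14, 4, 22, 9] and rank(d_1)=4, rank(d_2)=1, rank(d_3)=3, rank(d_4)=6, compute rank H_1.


rank H_k = rank(ker d_k) - rank(im d_{k+1}).
rank(ker d_1) = rank(C_1) - rank(d_1) = 14 - 4 = 10.
rank(im d_{1+1}) = 1.
rank H_1 = 10 - 1 = 9

9


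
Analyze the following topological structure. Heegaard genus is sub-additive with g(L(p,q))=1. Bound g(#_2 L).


Heegaard genus satisfies g(A#B) <= g(A) + g(B).
Each lens space has g = 1.
Upper bound: 2 * 1 = 2

2


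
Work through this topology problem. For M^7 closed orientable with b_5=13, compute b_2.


Poincare duality for closed orientable n-manifolds: b_k = b_{n-k}.
Here n = 7, so b_2 = b_5 = 13

13


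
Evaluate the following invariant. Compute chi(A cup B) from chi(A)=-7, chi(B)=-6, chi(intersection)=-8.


chi(A cup B) = chi(A) + chi(B) - chi(A cap B)
= -7 + (-6) - (-8)
= -5

-5


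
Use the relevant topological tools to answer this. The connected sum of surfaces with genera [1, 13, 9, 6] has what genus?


Genus is additive under connected sum of orientable surfaces.
g = 1 + 13 + 9 + 6 = 29

29


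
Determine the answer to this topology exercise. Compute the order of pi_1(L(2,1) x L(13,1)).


pi_1(X x Y) = pi_1(X) x pi_1(Y).
pi_1(L(2,1)) = Z/2, pi_1(L(13,1)) = Z/13.
|Z/2 x Z/13| = 2 * 13 = 26

26


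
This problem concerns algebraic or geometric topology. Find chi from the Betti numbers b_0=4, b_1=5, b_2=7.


chi = sum_k (-1)^k b_k.
= (4) + (-5) + (7)
= 6

6


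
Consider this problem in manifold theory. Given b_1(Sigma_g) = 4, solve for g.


For a closed orientable surface: b_1 = 2g.
4 = 2g
g = 4 / 2 = 2

2


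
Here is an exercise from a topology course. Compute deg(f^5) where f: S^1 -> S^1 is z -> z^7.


deg(f) = 7. Degree is multiplicative: deg(f^5) = (deg f)^5.
deg(f^5) = (7)^5 = 16807

16807


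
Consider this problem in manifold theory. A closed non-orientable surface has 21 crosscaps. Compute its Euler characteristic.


For a non-orientable closed surface with k crosscaps: chi = 2 - k.
Here k = 21.
chi = 2 - 21 = -19

-19


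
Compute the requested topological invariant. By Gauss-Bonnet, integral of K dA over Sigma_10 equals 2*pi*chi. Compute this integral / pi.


Gauss-Bonnet: integral K dA = 2*pi*chi(M).
chi(Sigma_10) = 2 - 2*10 = -18.
(integral K dA)/pi = 2*chi = 2*(-18) = -36

-36


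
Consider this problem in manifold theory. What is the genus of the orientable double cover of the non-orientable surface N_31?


chi(N_31) = 2 - 31 = -29.
Double cover: chi(Sigma_g) = 2 * chi(N_31) = 2*(-29) = -58.
2 - 2g = -58, so g = (2 - (-58))/2 = 60/2 = 30

30


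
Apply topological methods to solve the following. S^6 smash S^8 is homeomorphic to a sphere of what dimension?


S^m ^ S^n = S^{m+n}.
k = 6 + 8 = 14

14


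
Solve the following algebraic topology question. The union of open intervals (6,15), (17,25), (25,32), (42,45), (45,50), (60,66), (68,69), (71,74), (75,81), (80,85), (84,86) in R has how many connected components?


Sort and merge overlapping open intervals.
Merged: (6,15), (17,25), (25,32), (42,45), (45,50), (60,66), (68,69), (71,74), (75,86).
Number of components = 9

9


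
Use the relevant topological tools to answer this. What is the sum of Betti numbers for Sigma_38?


For Sigma_38: b_0 = 1, b_1 = 2g = 76, b_2 = 1.
Total = 1 + 76 + 1 = 78

78


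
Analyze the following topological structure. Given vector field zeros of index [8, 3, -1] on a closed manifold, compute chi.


Poincare-Hopf: chi(M) = sum of indices of zeros.
chi = (8) + (3) + (-1) = 10

10


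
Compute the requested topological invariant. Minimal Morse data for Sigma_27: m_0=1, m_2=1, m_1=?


A perfect Morse function has m_k = b_k.
For Sigma_27: b_0=1, b_1=2g=54, b_2=1.
Saddles m_1 = 2g = 54

54


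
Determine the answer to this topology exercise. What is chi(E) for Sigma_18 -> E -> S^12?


chi(S^12) = 2 (n even), chi(Sigma_18) = 2 - 2*18 = -34.
chi(E) = 2 * (-34) = -68

-68


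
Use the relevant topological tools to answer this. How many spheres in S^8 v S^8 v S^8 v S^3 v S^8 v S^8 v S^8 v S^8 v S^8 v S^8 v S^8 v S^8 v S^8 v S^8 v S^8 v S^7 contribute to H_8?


For a wedge of spheres, H_k (k>0) is free on one generator per sphere of dimension k.
Spheres of dimension 8: count = 14.
b_8 = 14

14


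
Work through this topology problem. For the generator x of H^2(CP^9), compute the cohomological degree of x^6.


|x| = 2 in H^*(CP^n).
|x^6| = 6 * |x| = 6 * 2 = 12

12


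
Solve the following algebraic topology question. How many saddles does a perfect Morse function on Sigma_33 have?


A perfect Morse function has m_k = b_k.
For Sigma_33: b_0=1, b_1=2g=66, b_2=1.
Saddles m_1 = 2g = 66

66
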